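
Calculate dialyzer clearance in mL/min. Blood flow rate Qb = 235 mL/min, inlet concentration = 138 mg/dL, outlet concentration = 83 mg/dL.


K = Qb * (Cb_in - Cb_out) / Cb_in
K = 235 * (138 - 83) / 138
K = 93.66 mL/min


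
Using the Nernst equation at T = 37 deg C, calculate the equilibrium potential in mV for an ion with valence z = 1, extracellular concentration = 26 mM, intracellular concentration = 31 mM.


E = (RT/(zF)) * ln(C_out/C_in)
T = 37 + 273.15 = 310.15 K
E = (8.314 * 310.15 / (1 * 96485)) * ln(26/31)
E = -4.701 mV


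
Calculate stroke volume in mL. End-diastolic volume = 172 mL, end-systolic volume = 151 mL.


SV = EDV - ESV
SV = 172 - 151
SV = 21 mL


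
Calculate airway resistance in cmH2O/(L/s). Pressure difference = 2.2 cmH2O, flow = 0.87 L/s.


R = dP / flow
R = 2.2 / 0.87
R = 2.529 cmH2O/(L/s)


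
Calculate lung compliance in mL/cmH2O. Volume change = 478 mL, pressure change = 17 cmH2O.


C = dV / dP
C = 478 / 17
C = 28.12 mL/cmH2O


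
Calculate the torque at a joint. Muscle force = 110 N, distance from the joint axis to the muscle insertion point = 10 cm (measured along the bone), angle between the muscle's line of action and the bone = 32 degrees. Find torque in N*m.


Torque = F * d * sin(theta)   (moment arm = d*sin(theta))
d = 10 cm = 0.1 m
Torque = 110 * 0.1 * sin(32)
Torque = 5.829 N*m


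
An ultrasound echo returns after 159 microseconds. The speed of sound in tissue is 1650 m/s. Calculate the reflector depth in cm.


depth = c * t / 2
t = 159 us = 1.5900e-04 s
depth = 1650 * 1.5900e-04 / 2
depth = 0.131175 m = 13.1175 cm


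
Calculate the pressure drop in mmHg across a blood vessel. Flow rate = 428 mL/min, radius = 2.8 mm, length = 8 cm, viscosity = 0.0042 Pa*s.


dP = 8*mu*L*Q / (pi*r^4)
Q = 428 mL/min = 7.13333e-06 m^3/s
dP = 99.2978 Pa = 99.2978 / 133.322 mmHg = 0.7448 mmHg


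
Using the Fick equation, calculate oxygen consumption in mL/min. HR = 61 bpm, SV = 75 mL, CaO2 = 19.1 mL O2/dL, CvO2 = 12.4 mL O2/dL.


CO = HR*SV = 61*75/1000 = 4.575 L/min
a-v O2 diff = 19.1 - 12.4 = 6.7 mL/dL
VO2 = CO * (CaO2-CvO2) * 10 dL/L
VO2 = 4.575 * 6.7 * 10
VO2 = 306.5 mL/min


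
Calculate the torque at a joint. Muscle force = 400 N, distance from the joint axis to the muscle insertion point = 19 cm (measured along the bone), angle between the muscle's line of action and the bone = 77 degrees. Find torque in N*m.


Torque = F * d * sin(theta)   (moment arm = d*sin(theta))
d = 19 cm = 0.19 m
Torque = 400 * 0.19 * sin(77)
Torque = 74.05 N*m


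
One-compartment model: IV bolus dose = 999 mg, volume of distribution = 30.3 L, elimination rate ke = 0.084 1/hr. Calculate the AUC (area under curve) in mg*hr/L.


C0 = Dose/Vd = 999/30.3 = 32.9703 mg/L
AUC = C0/ke = 32.9703/0.084
AUC = 392.5 mg*hr/L


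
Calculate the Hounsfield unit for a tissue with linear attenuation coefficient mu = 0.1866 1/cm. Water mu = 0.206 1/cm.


HU = ((mu_tissue - mu_water) / mu_water) * 1000
HU = ((0.1866 - 0.206) / 0.206) * 1000
HU = -94.17


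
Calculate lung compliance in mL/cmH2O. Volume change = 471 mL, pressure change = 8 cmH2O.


C = dV / dP
C = 471 / 8
C = 58.88 mL/cmH2O


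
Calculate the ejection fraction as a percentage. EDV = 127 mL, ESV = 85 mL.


SV = EDV - ESV = 127 - 85 = 42 mL
EF = SV/EDV * 100 = 42/127 * 100
EF = 33.07%


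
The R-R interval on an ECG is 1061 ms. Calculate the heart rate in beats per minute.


HR = 60 / RR_interval(s)
RR = 1061 ms = 1.061 s
HR = 60 / 1.061 = 56.55 bpm


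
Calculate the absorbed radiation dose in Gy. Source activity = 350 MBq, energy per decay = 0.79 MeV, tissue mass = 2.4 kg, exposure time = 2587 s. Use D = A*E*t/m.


A = 350 MBq = 3.5000e+08 Bq
E = 0.79 MeV = 1.26558e-13 J
D = A*E*t/m = 3.5000e+08*1.26558e-13*2587/2.4
D = 0.04775 Gy


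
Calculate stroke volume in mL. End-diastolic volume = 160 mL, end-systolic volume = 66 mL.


SV = EDV - ESV
SV = 160 - 66
SV = 94 mL


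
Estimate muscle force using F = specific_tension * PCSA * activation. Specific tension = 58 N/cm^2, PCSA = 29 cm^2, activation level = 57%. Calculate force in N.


F = sigma * PCSA * activation
F = 58 * 29 * 0.57
F = 958.7 N


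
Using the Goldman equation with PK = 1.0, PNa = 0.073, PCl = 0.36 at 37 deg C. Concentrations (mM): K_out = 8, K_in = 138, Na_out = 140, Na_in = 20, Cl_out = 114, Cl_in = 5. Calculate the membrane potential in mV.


Vm = (RT/F)*ln((PK*Ko + PNa*Nao + PCl*Cli)/(PK*Ki + PNa*Nai + PCl*Clo))
Numer = 20.02, Denom = 180.5
Vm = -58.77 mV


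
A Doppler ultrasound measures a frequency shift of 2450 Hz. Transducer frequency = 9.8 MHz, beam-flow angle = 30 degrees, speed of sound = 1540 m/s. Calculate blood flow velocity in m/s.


v = fd * c / (2 * f0 * cos(theta))
v = 2450 * 1540 / (2 * 9.8000e+06 * cos(30))
v = 0.2223 m/s


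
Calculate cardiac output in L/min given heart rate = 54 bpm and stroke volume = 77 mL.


CO = HR * SV
CO = 54 * 77 / 1000
CO = 4.158 L/min


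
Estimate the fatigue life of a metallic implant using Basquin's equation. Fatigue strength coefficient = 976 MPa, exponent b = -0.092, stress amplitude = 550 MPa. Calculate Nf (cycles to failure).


sigma_a = sigma_f' * (2Nf)^b
2Nf = (sigma_a/sigma_f')^(1/b)
2Nf = (550/976)^(1/-0.092)
2Nf = 509.88095
Nf = 254.9


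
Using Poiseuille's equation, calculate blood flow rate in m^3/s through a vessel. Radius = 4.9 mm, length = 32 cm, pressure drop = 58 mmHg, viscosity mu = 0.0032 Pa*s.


Q = pi*r^4*dP / (8*mu*L)
r = 0.0049 m, L = 0.32 m
dP = 58 mmHg = 7732.676 Pa
Q = 0.00171 m^3/s


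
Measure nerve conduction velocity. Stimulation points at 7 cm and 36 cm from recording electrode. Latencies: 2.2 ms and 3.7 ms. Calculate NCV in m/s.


Distance = (36 - 7) / 100 = 0.29 m
dt = (3.7 - 2.2) / 1000 = 0.0015 s
NCV = dist / dt = 193.3 m/s


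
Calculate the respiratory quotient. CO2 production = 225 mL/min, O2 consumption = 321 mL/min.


RQ = VCO2 / VO2
RQ = 225 / 321
RQ = 0.7009


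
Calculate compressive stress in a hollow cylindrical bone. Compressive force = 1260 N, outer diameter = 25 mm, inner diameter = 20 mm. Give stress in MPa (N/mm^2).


A = pi*(r_o^2 - r_i^2)
r_o = 12.5 mm, r_i = 10 mm
A = 176.715 mm^2
sigma = F/A = 1260 / 176.715
sigma = 7.13 MPa


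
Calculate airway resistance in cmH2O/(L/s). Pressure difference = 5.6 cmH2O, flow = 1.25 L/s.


R = dP / flow
R = 5.6 / 1.25
R = 4.48 cmH2O/(L/s)


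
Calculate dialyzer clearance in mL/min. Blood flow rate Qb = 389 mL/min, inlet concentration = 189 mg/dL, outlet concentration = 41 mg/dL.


K = Qb * (Cb_in - Cb_out) / Cb_in
K = 389 * (189 - 41) / 189
K = 304.6 mL/min


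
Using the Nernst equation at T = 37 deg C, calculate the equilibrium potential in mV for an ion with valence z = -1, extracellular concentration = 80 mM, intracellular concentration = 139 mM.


E = (RT/(zF)) * ln(C_out/C_in)
T = 37 + 273.15 = 310.15 K
E = (8.314 * 310.15 / (-1 * 96485)) * ln(80/139)
E = 14.76 mV


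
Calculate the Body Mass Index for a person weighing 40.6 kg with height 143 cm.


BMI = weight / height^2
height = 143 cm = 1.43 m
BMI = 40.6 / 1.43^2
BMI = 19.85 kg/m^2


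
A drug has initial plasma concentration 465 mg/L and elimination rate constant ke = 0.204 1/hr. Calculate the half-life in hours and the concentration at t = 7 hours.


t_half = ln(2) / ke = 0.693147 / 0.204 = 3.398 hr
C(t) = C0 * exp(-ke*t) = 465 * exp(-0.204*7)
C(7) = 111.5 mg/L


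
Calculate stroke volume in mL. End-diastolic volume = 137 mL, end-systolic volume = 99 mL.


SV = EDV - ESV
SV = 137 - 99
SV = 38 mL


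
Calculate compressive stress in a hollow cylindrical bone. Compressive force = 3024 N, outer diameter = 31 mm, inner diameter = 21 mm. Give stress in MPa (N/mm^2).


A = pi*(r_o^2 - r_i^2)
r_o = 15.5 mm, r_i = 10.5 mm
A = 408.407 mm^2
sigma = F/A = 3024 / 408.407
sigma = 7.404 MPa


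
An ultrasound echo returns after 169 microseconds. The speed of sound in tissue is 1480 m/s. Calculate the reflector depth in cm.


depth = c * t / 2
t = 169 us = 1.6900e-04 s
depth = 1480 * 1.6900e-04 / 2
depth = 0.12506 m = 12.506 cm


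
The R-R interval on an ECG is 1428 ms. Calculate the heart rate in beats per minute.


HR = 60 / RR_interval(s)
RR = 1428 ms = 1.428 s
HR = 60 / 1.428 = 42.02 bpm


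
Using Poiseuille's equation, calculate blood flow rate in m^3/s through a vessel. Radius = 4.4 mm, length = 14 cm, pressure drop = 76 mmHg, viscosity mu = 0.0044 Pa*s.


Q = pi*r^4*dP / (8*mu*L)
r = 0.0044 m, L = 0.14 m
dP = 76 mmHg = 10132.472 Pa
Q = 0.002421 m^3/s


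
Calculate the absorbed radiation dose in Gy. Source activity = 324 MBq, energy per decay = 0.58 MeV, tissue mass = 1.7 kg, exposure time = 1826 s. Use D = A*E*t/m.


A = 324 MBq = 3.2400e+08 Bq
E = 0.58 MeV = 9.2916e-14 J
D = A*E*t/m = 3.2400e+08*9.2916e-14*1826/1.7
D = 0.03234 Gy


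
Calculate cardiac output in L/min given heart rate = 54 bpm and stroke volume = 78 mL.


CO = HR * SV
CO = 54 * 78 / 1000
CO = 4.212 L/min


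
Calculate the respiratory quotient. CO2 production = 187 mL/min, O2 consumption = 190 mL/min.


RQ = VCO2 / VO2
RQ = 187 / 190
RQ = 0.9842


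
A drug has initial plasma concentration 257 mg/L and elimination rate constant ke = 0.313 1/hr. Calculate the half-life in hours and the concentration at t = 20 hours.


t_half = ln(2) / ke = 0.693147 / 0.313 = 2.215 hr
C(t) = C0 * exp(-ke*t) = 257 * exp(-0.313*20)
C(20) = 0.4912 mg/L


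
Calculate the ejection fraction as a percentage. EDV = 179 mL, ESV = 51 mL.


SV = EDV - ESV = 179 - 51 = 128 mL
EF = SV/EDV * 100 = 128/179 * 100
EF = 71.51%


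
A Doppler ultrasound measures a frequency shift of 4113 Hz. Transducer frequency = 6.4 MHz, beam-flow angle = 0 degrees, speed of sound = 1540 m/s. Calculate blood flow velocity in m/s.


v = fd * c / (2 * f0 * cos(theta))
v = 4113 * 1540 / (2 * 6.4000e+06 * cos(0))
v = 0.4948 m/s


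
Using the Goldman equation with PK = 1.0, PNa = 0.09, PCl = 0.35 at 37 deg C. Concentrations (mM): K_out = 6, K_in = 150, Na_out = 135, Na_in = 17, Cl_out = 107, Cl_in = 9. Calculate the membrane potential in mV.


Vm = (RT/F)*ln((PK*Ko + PNa*Nao + PCl*Cli)/(PK*Ki + PNa*Nai + PCl*Clo))
Numer = 21.3, Denom = 188.98
Vm = -58.34 mV


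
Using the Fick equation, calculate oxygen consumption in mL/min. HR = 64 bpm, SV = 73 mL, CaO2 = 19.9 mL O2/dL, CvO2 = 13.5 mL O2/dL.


CO = HR*SV = 64*73/1000 = 4.672 L/min
a-v O2 diff = 19.9 - 13.5 = 6.4 mL/dL
VO2 = CO * (CaO2-CvO2) * 10 dL/L
VO2 = 4.672 * 6.4 * 10
VO2 = 299 mL/min


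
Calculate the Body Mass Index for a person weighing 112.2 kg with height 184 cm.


BMI = weight / height^2
height = 184 cm = 1.84 m
BMI = 112.2 / 1.84^2
BMI = 33.14 kg/m^2


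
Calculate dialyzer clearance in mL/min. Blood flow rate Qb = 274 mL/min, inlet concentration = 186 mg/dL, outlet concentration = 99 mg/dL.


K = Qb * (Cb_in - Cb_out) / Cb_in
K = 274 * (186 - 99) / 186
K = 128.2 mL/min


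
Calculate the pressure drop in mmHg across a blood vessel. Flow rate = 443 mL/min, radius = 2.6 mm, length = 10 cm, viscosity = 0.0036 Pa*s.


dP = 8*mu*L*Q / (pi*r^4)
Q = 443 mL/min = 7.38333e-06 m^3/s
dP = 148.116 Pa = 148.116 / 133.322 mmHg = 1.111 mmHg


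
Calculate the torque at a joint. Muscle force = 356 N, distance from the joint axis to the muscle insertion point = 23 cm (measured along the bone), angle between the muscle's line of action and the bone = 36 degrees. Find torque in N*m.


Torque = F * d * sin(theta)   (moment arm = d*sin(theta))
d = 23 cm = 0.23 m
Torque = 356 * 0.23 * sin(36)
Torque = 48.13 N*m


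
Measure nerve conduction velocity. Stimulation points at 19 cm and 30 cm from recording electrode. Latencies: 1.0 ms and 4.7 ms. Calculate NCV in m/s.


Distance = (30 - 19) / 100 = 0.11 m
dt = (4.7 - 1.0) / 1000 = 0.0037 s
NCV = dist / dt = 29.73 m/s


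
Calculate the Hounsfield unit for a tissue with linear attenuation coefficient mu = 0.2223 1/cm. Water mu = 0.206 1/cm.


HU = ((mu_tissue - mu_water) / mu_water) * 1000
HU = ((0.2223 - 0.206) / 0.206) * 1000
HU = 79.13


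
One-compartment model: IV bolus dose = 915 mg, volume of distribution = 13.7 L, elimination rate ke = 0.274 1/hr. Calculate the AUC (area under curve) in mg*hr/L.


C0 = Dose/Vd = 915/13.7 = 66.7883 mg/L
AUC = C0/ke = 66.7883/0.274
AUC = 243.8 mg*hr/L


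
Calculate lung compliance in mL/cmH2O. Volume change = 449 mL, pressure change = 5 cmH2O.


C = dV / dP
C = 449 / 5
C = 89.8 mL/cmH2O


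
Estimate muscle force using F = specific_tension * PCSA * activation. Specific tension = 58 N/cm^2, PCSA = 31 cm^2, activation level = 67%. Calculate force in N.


F = sigma * PCSA * activation
F = 58 * 31 * 0.67
F = 1205 N


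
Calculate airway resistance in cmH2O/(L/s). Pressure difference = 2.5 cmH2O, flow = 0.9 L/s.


R = dP / flow
R = 2.5 / 0.9
R = 2.778 cmH2O/(L/s)


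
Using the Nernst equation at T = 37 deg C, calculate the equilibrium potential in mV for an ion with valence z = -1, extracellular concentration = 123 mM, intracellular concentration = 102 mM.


E = (RT/(zF)) * ln(C_out/C_in)
T = 37 + 273.15 = 310.15 K
E = (8.314 * 310.15 / (-1 * 96485)) * ln(123/102)
E = -5.003 mV


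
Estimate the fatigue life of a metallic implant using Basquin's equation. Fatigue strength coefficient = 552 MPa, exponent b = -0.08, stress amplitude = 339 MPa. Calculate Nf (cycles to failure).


sigma_a = sigma_f' * (2Nf)^b
2Nf = (sigma_a/sigma_f')^(1/b)
2Nf = (339/552)^(1/-0.08)
2Nf = 443.34544
Nf = 221.7


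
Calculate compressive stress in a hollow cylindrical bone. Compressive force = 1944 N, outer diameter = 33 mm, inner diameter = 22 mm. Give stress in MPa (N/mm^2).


A = pi*(r_o^2 - r_i^2)
r_o = 16.5 mm, r_i = 11 mm
A = 475.166 mm^2
sigma = F/A = 1944 / 475.166
sigma = 4.091 MPa


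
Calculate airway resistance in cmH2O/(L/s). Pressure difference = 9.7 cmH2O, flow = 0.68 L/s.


R = dP / flow
R = 9.7 / 0.68
R = 14.26 cmH2O/(L/s)


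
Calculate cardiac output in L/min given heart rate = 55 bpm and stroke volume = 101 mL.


CO = HR * SV
CO = 55 * 101 / 1000
CO = 5.555 L/min


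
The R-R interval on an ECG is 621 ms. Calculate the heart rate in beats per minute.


HR = 60 / RR_interval(s)
RR = 621 ms = 0.621 s
HR = 60 / 0.621 = 96.62 bpm


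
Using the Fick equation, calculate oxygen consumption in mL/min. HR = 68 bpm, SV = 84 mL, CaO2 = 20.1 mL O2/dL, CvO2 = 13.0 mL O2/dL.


CO = HR*SV = 68*84/1000 = 5.712 L/min
a-v O2 diff = 20.1 - 13.0 = 7.1 mL/dL
VO2 = CO * (CaO2-CvO2) * 10 dL/L
VO2 = 5.712 * 7.1 * 10
VO2 = 405.6 mL/min


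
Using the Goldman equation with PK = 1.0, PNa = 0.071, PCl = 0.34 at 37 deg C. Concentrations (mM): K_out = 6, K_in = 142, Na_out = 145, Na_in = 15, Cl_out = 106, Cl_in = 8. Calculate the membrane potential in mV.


Vm = (RT/F)*ln((PK*Ko + PNa*Nao + PCl*Cli)/(PK*Ki + PNa*Nai + PCl*Clo))
Numer = 19.015, Denom = 179.105
Vm = -59.94 mV


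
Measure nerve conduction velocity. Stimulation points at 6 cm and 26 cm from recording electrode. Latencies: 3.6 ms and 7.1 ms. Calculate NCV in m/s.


Distance = (26 - 6) / 100 = 0.2 m
dt = (7.1 - 3.6) / 1000 = 0.0035 s
NCV = dist / dt = 57.14 m/s


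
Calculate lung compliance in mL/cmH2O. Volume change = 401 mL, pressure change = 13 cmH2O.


C = dV / dP
C = 401 / 13
C = 30.85 mL/cmH2O


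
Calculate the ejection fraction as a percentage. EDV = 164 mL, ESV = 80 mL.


SV = EDV - ESV = 164 - 80 = 84 mL
EF = SV/EDV * 100 = 84/164 * 100
EF = 51.22%


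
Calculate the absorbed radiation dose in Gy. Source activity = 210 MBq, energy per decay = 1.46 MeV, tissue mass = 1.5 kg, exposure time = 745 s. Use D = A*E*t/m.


A = 210 MBq = 2.1000e+08 Bq
E = 1.46 MeV = 2.33892e-13 J
D = A*E*t/m = 2.1000e+08*2.33892e-13*745/1.5
D = 0.02439 Gy


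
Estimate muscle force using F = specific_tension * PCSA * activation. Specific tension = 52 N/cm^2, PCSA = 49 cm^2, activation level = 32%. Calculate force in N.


F = sigma * PCSA * activation
F = 52 * 49 * 0.32
F = 815.4 N


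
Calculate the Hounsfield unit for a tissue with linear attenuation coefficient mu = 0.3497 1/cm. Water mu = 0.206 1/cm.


HU = ((mu_tissue - mu_water) / mu_water) * 1000
HU = ((0.3497 - 0.206) / 0.206) * 1000
HU = 697.6


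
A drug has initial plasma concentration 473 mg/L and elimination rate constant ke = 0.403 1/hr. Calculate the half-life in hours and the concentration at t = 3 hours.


t_half = ln(2) / ke = 0.693147 / 0.403 = 1.72 hr
C(t) = C0 * exp(-ke*t) = 473 * exp(-0.403*3)
C(3) = 141.2 mg/L


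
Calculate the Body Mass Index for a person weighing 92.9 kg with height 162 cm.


BMI = weight / height^2
height = 162 cm = 1.62 m
BMI = 92.9 / 1.62^2
BMI = 35.4 kg/m^2


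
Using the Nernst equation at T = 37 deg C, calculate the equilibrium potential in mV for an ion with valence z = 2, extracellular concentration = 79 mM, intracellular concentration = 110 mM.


E = (RT/(zF)) * ln(C_out/C_in)
T = 37 + 273.15 = 310.15 K
E = (8.314 * 310.15 / (2 * 96485)) * ln(79/110)
E = -4.423 mV


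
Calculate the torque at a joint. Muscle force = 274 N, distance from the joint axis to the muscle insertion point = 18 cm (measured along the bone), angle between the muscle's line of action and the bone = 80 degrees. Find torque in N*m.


Torque = F * d * sin(theta)   (moment arm = d*sin(theta))
d = 18 cm = 0.18 m
Torque = 274 * 0.18 * sin(80)
Torque = 48.57 N*m


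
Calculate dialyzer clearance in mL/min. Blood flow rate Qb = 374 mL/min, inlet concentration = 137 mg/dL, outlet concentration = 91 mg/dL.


K = Qb * (Cb_in - Cb_out) / Cb_in
K = 374 * (137 - 91) / 137
K = 125.6 mL/min


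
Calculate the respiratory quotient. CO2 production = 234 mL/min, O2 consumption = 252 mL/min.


RQ = VCO2 / VO2
RQ = 234 / 252
RQ = 0.9286


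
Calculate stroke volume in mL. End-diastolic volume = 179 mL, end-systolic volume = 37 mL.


SV = EDV - ESV
SV = 179 - 37
SV = 142 mL


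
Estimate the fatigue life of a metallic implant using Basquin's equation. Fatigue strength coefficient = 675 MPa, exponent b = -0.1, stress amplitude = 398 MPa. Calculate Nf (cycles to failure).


sigma_a = sigma_f' * (2Nf)^b
2Nf = (sigma_a/sigma_f')^(1/b)
2Nf = (398/675)^(1/-0.1)
2Nf = 196.88245
Nf = 98.44


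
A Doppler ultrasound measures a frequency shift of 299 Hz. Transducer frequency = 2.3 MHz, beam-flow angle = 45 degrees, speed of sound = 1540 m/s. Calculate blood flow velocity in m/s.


v = fd * c / (2 * f0 * cos(theta))
v = 299 * 1540 / (2 * 2.3000e+06 * cos(45))
v = 0.1416 m/s


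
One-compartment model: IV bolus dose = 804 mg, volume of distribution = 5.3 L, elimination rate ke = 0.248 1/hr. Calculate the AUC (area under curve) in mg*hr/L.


C0 = Dose/Vd = 804/5.3 = 151.698 mg/L
AUC = C0/ke = 151.698/0.248
AUC = 611.7 mg*hr/L


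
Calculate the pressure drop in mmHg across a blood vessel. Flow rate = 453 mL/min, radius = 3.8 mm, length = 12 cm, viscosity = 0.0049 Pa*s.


dP = 8*mu*L*Q / (pi*r^4)
Q = 453 mL/min = 7.55e-06 m^3/s
dP = 54.2163 Pa = 54.2163 / 133.322 mmHg = 0.4067 mmHg


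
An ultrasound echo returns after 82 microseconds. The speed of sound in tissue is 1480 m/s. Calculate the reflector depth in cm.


depth = c * t / 2
t = 82 us = 8.2000e-05 s
depth = 1480 * 8.2000e-05 / 2
depth = 0.06068 m = 6.068 cm


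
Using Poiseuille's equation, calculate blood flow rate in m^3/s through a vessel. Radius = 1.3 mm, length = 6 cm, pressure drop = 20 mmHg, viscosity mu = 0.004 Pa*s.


Q = pi*r^4*dP / (8*mu*L)
r = 0.0013 m, L = 0.06 m
dP = 20 mmHg = 2666.44 Pa
Q = 1.2461e-05 m^3/s


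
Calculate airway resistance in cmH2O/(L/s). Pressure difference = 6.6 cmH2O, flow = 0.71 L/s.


R = dP / flow
R = 6.6 / 0.71
R = 9.296 cmH2O/(L/s)


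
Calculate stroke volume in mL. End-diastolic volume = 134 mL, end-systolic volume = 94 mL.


SV = EDV - ESV
SV = 134 - 94
SV = 40 mL


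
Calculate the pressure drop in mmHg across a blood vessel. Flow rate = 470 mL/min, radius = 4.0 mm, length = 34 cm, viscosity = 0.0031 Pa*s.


dP = 8*mu*L*Q / (pi*r^4)
Q = 470 mL/min = 7.83333e-06 m^3/s
dP = 82.1272 Pa = 82.1272 / 133.322 mmHg = 0.616 mmHg


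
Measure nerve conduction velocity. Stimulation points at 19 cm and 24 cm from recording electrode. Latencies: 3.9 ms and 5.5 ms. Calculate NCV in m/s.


Distance = (24 - 19) / 100 = 0.05 m
dt = (5.5 - 3.9) / 1000 = 0.0016 s
NCV = dist / dt = 31.25 m/s


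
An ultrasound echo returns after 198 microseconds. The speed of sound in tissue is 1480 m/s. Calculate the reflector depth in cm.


depth = c * t / 2
t = 198 us = 1.9800e-04 s
depth = 1480 * 1.9800e-04 / 2
depth = 0.14652 m = 14.652 cm


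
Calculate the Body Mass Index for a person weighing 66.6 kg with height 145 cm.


BMI = weight / height^2
height = 145 cm = 1.45 m
BMI = 66.6 / 1.45^2
BMI = 31.68 kg/m^2


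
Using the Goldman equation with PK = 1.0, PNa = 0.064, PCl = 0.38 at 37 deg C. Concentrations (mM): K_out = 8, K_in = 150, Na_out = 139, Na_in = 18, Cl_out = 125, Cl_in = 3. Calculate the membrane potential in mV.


Vm = (RT/F)*ln((PK*Ko + PNa*Nao + PCl*Cli)/(PK*Ki + PNa*Nai + PCl*Clo))
Numer = 18.036, Denom = 198.652
Vm = -64.12 mV


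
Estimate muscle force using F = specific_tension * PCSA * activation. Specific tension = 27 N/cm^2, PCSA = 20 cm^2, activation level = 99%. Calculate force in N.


F = sigma * PCSA * activation
F = 27 * 20 * 0.99
F = 534.6 N


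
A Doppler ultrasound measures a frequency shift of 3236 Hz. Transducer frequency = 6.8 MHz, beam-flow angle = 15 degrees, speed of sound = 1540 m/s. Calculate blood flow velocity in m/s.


v = fd * c / (2 * f0 * cos(theta))
v = 3236 * 1540 / (2 * 6.8000e+06 * cos(15))
v = 0.3794 m/s


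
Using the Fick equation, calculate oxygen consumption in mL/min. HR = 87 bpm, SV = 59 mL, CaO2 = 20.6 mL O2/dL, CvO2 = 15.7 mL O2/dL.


CO = HR*SV = 87*59/1000 = 5.133 L/min
a-v O2 diff = 20.6 - 15.7 = 4.9 mL/dL
VO2 = CO * (CaO2-CvO2) * 10 dL/L
VO2 = 5.133 * 4.9 * 10
VO2 = 251.5 mL/min


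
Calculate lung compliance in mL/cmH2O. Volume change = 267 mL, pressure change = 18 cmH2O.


C = dV / dP
C = 267 / 18
C = 14.83 mL/cmH2O


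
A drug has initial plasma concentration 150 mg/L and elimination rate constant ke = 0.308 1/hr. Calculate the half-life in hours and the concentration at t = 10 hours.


t_half = ln(2) / ke = 0.693147 / 0.308 = 2.25 hr
C(t) = C0 * exp(-ke*t) = 150 * exp(-0.308*10)
C(10) = 6.894 mg/L


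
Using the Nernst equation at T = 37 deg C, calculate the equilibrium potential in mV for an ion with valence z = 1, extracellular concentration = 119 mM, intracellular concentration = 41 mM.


E = (RT/(zF)) * ln(C_out/C_in)
T = 37 + 273.15 = 310.15 K
E = (8.314 * 310.15 / (1 * 96485)) * ln(119/41)
E = 28.48 mV


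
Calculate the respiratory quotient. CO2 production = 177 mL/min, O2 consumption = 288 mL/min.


RQ = VCO2 / VO2
RQ = 177 / 288
RQ = 0.6146


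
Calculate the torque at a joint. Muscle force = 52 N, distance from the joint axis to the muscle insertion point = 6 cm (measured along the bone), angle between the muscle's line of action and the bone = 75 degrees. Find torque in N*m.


Torque = F * d * sin(theta)   (moment arm = d*sin(theta))
d = 6 cm = 0.06 m
Torque = 52 * 0.06 * sin(75)
Torque = 3.014 N*m


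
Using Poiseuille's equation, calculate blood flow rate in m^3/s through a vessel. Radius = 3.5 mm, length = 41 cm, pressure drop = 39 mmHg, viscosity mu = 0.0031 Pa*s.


Q = pi*r^4*dP / (8*mu*L)
r = 0.0035 m, L = 0.41 m
dP = 39 mmHg = 5199.558 Pa
Q = 2.4108e-04 m^3/s


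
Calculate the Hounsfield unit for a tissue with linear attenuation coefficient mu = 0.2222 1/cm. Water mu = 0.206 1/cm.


HU = ((mu_tissue - mu_water) / mu_water) * 1000
HU = ((0.2222 - 0.206) / 0.206) * 1000
HU = 78.64


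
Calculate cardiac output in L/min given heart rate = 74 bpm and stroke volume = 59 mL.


CO = HR * SV
CO = 74 * 59 / 1000
CO = 4.366 L/min


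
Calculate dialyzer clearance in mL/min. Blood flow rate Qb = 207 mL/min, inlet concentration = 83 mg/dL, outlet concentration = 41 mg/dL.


K = Qb * (Cb_in - Cb_out) / Cb_in
K = 207 * (83 - 41) / 83
K = 104.7 mL/min


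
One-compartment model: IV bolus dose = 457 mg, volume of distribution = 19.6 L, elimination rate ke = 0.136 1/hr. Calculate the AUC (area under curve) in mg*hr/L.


C0 = Dose/Vd = 457/19.6 = 23.3163 mg/L
AUC = C0/ke = 23.3163/0.136
AUC = 171.4 mg*hr/L


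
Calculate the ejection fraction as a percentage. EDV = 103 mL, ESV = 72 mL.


SV = EDV - ESV = 103 - 72 = 31 mL
EF = SV/EDV * 100 = 31/103 * 100
EF = 30.1%


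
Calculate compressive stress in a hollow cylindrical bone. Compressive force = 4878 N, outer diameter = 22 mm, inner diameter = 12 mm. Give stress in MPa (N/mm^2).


A = pi*(r_o^2 - r_i^2)
r_o = 11 mm, r_i = 6 mm
A = 267.035 mm^2
sigma = F/A = 4878 / 267.035
sigma = 18.27 MPa


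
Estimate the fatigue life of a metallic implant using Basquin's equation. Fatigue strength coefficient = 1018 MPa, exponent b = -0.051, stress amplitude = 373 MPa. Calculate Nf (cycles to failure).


sigma_a = sigma_f' * (2Nf)^b
2Nf = (sigma_a/sigma_f')^(1/b)
2Nf = (373/1018)^(1/-0.051)
2Nf = 3.5463636e+08
Nf = 1.7732e+08


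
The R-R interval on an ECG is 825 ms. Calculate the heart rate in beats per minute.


HR = 60 / RR_interval(s)
RR = 825 ms = 0.825 s
HR = 60 / 0.825 = 72.73 bpm


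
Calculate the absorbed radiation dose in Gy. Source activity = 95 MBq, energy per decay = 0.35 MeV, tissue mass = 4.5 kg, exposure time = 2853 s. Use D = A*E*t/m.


A = 95 MBq = 9.5000e+07 Bq
E = 0.35 MeV = 5.607e-14 J
D = A*E*t/m = 9.5000e+07*5.607e-14*2853/4.5
D = 0.003377 Gy


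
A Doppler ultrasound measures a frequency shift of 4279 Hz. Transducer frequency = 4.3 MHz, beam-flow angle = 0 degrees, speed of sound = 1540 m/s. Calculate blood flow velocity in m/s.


v = fd * c / (2 * f0 * cos(theta))
v = 4279 * 1540 / (2 * 4.3000e+06 * cos(0))
v = 0.7662 m/s


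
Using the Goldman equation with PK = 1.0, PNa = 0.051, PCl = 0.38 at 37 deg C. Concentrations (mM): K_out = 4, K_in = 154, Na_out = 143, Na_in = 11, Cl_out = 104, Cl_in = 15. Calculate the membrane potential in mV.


Vm = (RT/F)*ln((PK*Ko + PNa*Nao + PCl*Cli)/(PK*Ki + PNa*Nai + PCl*Clo))
Numer = 16.993, Denom = 194.081
Vm = -65.09 mV


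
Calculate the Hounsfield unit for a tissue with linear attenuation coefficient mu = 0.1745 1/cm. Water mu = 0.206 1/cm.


HU = ((mu_tissue - mu_water) / mu_water) * 1000
HU = ((0.1745 - 0.206) / 0.206) * 1000
HU = -152.9


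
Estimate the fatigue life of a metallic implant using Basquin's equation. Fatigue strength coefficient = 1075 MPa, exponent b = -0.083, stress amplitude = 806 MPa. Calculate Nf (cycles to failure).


sigma_a = sigma_f' * (2Nf)^b
2Nf = (sigma_a/sigma_f')^(1/b)
2Nf = (806/1075)^(1/-0.083)
2Nf = 32.12985
Nf = 16.06


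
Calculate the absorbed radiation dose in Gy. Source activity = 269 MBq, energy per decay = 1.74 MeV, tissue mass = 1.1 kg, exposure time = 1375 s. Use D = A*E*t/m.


A = 269 MBq = 2.6900e+08 Bq
E = 1.74 MeV = 2.78748e-13 J
D = A*E*t/m = 2.6900e+08*2.78748e-13*1375/1.1
D = 0.09373 Gy


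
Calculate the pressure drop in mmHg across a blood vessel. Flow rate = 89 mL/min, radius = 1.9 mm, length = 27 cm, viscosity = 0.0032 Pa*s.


dP = 8*mu*L*Q / (pi*r^4)
Q = 89 mL/min = 1.48333e-06 m^3/s
dP = 250.425 Pa = 250.425 / 133.322 mmHg = 1.878 mmHg


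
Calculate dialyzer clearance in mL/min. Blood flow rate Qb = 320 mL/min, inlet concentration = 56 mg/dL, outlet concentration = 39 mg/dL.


K = Qb * (Cb_in - Cb_out) / Cb_in
K = 320 * (56 - 39) / 56
K = 97.14 mL/min


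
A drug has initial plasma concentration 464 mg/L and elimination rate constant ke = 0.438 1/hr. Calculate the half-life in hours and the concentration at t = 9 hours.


t_half = ln(2) / ke = 0.693147 / 0.438 = 1.583 hr
C(t) = C0 * exp(-ke*t) = 464 * exp(-0.438*9)
C(9) = 9.006 mg/L


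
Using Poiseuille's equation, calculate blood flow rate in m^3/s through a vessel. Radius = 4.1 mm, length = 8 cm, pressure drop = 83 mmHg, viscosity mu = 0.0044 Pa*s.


Q = pi*r^4*dP / (8*mu*L)
r = 0.0041 m, L = 0.08 m
dP = 83 mmHg = 11065.726 Pa
Q = 0.003488 m^3/s


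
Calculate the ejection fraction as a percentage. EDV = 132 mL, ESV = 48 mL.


SV = EDV - ESV = 132 - 48 = 84 mL
EF = SV/EDV * 100 = 84/132 * 100
EF = 63.64%


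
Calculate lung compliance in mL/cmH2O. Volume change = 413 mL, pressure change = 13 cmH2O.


C = dV / dP
C = 413 / 13
C = 31.77 mL/cmH2O


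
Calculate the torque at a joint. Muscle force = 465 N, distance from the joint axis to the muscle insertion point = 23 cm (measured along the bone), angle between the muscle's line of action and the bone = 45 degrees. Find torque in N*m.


Torque = F * d * sin(theta)   (moment arm = d*sin(theta))
d = 23 cm = 0.23 m
Torque = 465 * 0.23 * sin(45)
Torque = 75.63 N*m


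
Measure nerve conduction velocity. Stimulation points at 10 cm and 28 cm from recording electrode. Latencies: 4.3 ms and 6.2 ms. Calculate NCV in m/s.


Distance = (28 - 10) / 100 = 0.18 m
dt = (6.2 - 4.3) / 1000 = 0.0019 s
NCV = dist / dt = 94.74 m/s


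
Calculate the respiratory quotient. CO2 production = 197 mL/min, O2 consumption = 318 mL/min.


RQ = VCO2 / VO2
RQ = 197 / 318
RQ = 0.6195


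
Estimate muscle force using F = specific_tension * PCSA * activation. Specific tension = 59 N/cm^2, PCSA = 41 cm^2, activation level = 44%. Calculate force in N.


F = sigma * PCSA * activation
F = 59 * 41 * 0.44
F = 1064 N


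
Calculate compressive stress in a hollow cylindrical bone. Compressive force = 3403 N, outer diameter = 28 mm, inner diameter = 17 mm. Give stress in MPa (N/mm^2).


A = pi*(r_o^2 - r_i^2)
r_o = 14 mm, r_i = 8.5 mm
A = 388.772 mm^2
sigma = F/A = 3403 / 388.772
sigma = 8.753 MPa


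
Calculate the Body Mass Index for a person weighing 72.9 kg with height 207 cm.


BMI = weight / height^2
height = 207 cm = 2.07 m
BMI = 72.9 / 2.07^2
BMI = 17.01 kg/m^2


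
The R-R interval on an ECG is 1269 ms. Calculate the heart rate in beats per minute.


HR = 60 / RR_interval(s)
RR = 1269 ms = 1.269 s
HR = 60 / 1.269 = 47.28 bpm


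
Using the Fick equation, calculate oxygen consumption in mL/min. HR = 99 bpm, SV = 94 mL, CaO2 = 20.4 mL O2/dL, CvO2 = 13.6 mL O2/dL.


CO = HR*SV = 99*94/1000 = 9.306 L/min
a-v O2 diff = 20.4 - 13.6 = 6.8 mL/dL
VO2 = CO * (CaO2-CvO2) * 10 dL/L
VO2 = 9.306 * 6.8 * 10
VO2 = 632.8 mL/min


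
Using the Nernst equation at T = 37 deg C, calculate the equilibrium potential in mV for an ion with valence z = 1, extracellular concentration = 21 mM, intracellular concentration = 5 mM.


E = (RT/(zF)) * ln(C_out/C_in)
T = 37 + 273.15 = 310.15 K
E = (8.314 * 310.15 / (1 * 96485)) * ln(21/5)
E = 38.35 mV


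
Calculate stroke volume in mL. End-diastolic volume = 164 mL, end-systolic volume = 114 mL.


SV = EDV - ESV
SV = 164 - 114
SV = 50 mL


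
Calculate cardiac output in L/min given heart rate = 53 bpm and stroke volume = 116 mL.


CO = HR * SV
CO = 53 * 116 / 1000
CO = 6.148 L/min


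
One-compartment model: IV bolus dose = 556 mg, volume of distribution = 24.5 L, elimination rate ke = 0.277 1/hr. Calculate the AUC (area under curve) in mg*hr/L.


C0 = Dose/Vd = 556/24.5 = 22.6939 mg/L
AUC = C0/ke = 22.6939/0.277
AUC = 81.93 mg*hr/L


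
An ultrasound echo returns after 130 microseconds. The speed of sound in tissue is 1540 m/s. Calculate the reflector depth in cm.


depth = c * t / 2
t = 130 us = 1.3000e-04 s
depth = 1540 * 1.3000e-04 / 2
depth = 0.1001 m = 10.01 cm


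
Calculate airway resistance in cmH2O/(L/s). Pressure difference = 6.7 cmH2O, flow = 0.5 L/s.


R = dP / flow
R = 6.7 / 0.5
R = 13.4 cmH2O/(L/s)


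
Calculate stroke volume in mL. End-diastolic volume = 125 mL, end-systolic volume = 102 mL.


SV = EDV - ESV
SV = 125 - 102
SV = 23 mL


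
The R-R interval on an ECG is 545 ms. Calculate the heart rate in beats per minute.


HR = 60 / RR_interval(s)
RR = 545 ms = 0.545 s
HR = 60 / 0.545 = 110.1 bpm


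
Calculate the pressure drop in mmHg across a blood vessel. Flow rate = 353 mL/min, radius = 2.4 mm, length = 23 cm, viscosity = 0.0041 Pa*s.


dP = 8*mu*L*Q / (pi*r^4)
Q = 353 mL/min = 5.88333e-06 m^3/s
dP = 425.824 Pa = 425.824 / 133.322 mmHg = 3.194 mmHg


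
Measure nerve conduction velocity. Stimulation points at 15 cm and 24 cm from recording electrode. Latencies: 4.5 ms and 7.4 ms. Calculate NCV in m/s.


Distance = (24 - 15) / 100 = 0.09 m
dt = (7.4 - 4.5) / 1000 = 0.0029 s
NCV = dist / dt = 31.03 m/s


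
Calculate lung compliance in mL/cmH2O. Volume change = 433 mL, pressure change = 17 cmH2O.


C = dV / dP
C = 433 / 17
C = 25.47 mL/cmH2O


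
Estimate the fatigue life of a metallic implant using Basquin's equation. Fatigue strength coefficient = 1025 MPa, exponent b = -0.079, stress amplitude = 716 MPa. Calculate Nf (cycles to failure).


sigma_a = sigma_f' * (2Nf)^b
2Nf = (sigma_a/sigma_f')^(1/b)
2Nf = (716/1025)^(1/-0.079)
2Nf = 93.818644
Nf = 46.91


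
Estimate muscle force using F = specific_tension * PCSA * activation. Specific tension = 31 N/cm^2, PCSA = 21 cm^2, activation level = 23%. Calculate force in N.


F = sigma * PCSA * activation
F = 31 * 21 * 0.23
F = 149.7 N


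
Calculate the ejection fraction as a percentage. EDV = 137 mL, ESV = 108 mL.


SV = EDV - ESV = 137 - 108 = 29 mL
EF = SV/EDV * 100 = 29/137 * 100
EF = 21.17%


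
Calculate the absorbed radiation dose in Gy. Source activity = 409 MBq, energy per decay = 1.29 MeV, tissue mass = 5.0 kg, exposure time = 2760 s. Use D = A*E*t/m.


A = 409 MBq = 4.0900e+08 Bq
E = 1.29 MeV = 2.06658e-13 J
D = A*E*t/m = 4.0900e+08*2.06658e-13*2760/5.0
D = 0.04666 Gy


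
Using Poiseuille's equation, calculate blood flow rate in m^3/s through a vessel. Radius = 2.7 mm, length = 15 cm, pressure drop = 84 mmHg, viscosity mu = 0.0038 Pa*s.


Q = pi*r^4*dP / (8*mu*L)
r = 0.0027 m, L = 0.15 m
dP = 84 mmHg = 11199.048 Pa
Q = 4.1004e-04 m^3/s


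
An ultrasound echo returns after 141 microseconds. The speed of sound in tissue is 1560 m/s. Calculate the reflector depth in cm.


depth = c * t / 2
t = 141 us = 1.4100e-04 s
depth = 1560 * 1.4100e-04 / 2
depth = 0.10998 m = 10.998 cm


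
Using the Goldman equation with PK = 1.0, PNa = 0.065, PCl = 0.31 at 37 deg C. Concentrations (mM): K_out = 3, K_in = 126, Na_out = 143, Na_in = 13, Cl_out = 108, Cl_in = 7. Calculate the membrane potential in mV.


Vm = (RT/F)*ln((PK*Ko + PNa*Nao + PCl*Cli)/(PK*Ki + PNa*Nai + PCl*Clo))
Numer = 14.465, Denom = 160.325
Vm = -64.29 mV


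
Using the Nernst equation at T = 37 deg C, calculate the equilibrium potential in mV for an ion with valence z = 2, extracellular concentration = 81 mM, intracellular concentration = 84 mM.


E = (RT/(zF)) * ln(C_out/C_in)
T = 37 + 273.15 = 310.15 K
E = (8.314 * 310.15 / (2 * 96485)) * ln(81/84)
E = -0.486 mV


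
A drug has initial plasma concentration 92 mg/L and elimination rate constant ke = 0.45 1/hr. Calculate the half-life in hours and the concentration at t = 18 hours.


t_half = ln(2) / ke = 0.693147 / 0.45 = 1.54 hr
C(t) = C0 * exp(-ke*t) = 92 * exp(-0.45*18)
C(18) = 0.02793 mg/L


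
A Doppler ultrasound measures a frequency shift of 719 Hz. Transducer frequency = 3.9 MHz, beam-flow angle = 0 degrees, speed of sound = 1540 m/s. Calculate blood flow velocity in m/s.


v = fd * c / (2 * f0 * cos(theta))
v = 719 * 1540 / (2 * 3.9000e+06 * cos(0))
v = 0.142 m/s


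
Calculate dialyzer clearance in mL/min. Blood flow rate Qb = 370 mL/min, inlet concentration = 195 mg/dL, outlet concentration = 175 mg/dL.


K = Qb * (Cb_in - Cb_out) / Cb_in
K = 370 * (195 - 175) / 195
K = 37.95 mL/min


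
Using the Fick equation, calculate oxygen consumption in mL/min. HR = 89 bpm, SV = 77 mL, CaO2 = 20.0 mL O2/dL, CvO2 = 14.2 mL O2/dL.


CO = HR*SV = 89*77/1000 = 6.853 L/min
a-v O2 diff = 20.0 - 14.2 = 5.8 mL/dL
VO2 = CO * (CaO2-CvO2) * 10 dL/L
VO2 = 6.853 * 5.8 * 10
VO2 = 397.5 mL/min


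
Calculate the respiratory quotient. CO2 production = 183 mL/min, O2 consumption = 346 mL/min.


RQ = VCO2 / VO2
RQ = 183 / 346
RQ = 0.5289


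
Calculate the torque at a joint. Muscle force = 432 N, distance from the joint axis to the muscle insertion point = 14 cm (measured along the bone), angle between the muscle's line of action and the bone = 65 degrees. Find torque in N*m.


Torque = F * d * sin(theta)   (moment arm = d*sin(theta))
d = 14 cm = 0.14 m
Torque = 432 * 0.14 * sin(65)
Torque = 54.81 N*m


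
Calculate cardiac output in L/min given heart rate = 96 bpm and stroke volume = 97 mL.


CO = HR * SV
CO = 96 * 97 / 1000
CO = 9.312 L/min


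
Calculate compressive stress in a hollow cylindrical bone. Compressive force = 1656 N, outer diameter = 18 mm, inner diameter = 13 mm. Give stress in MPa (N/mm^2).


A = pi*(r_o^2 - r_i^2)
r_o = 9 mm, r_i = 6.5 mm
A = 121.737 mm^2
sigma = F/A = 1656 / 121.737
sigma = 13.6 MPa


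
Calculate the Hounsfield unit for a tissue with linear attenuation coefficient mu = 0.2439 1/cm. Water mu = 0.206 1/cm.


HU = ((mu_tissue - mu_water) / mu_water) * 1000
HU = ((0.2439 - 0.206) / 0.206) * 1000
HU = 184


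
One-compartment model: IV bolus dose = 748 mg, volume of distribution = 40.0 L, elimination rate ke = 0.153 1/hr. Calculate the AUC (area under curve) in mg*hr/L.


C0 = Dose/Vd = 748/40.0 = 18.7 mg/L
AUC = C0/ke = 18.7/0.153
AUC = 122.2 mg*hr/L


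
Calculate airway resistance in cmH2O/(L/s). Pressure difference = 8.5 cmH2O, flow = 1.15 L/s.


R = dP / flow
R = 8.5 / 1.15
R = 7.391 cmH2O/(L/s)


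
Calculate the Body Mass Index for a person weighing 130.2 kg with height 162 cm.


BMI = weight / height^2
height = 162 cm = 1.62 m
BMI = 130.2 / 1.62^2
BMI = 49.61 kg/m^2


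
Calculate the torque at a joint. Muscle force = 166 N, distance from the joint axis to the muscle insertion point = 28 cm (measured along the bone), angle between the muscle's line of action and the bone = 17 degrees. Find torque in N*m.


Torque = F * d * sin(theta)   (moment arm = d*sin(theta))
d = 28 cm = 0.28 m
Torque = 166 * 0.28 * sin(17)
Torque = 13.59 N*m


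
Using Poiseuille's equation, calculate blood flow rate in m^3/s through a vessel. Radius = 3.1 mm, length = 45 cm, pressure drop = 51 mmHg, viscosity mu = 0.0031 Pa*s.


Q = pi*r^4*dP / (8*mu*L)
r = 0.0031 m, L = 0.45 m
dP = 51 mmHg = 6799.422 Pa
Q = 1.7677e-04 m^3/s


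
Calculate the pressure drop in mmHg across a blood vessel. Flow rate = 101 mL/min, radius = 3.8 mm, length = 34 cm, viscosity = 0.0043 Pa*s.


dP = 8*mu*L*Q / (pi*r^4)
Q = 101 mL/min = 1.68333e-06 m^3/s
dP = 30.0554 Pa = 30.0554 / 133.322 mmHg = 0.2254 mmHg


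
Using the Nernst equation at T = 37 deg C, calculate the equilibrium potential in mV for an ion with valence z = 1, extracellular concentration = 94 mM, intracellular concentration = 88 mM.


E = (RT/(zF)) * ln(C_out/C_in)
T = 37 + 273.15 = 310.15 K
E = (8.314 * 310.15 / (1 * 96485)) * ln(94/88)
E = 1.763 mV


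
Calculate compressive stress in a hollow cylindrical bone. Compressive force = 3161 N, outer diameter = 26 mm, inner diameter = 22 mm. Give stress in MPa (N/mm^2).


A = pi*(r_o^2 - r_i^2)
r_o = 13 mm, r_i = 11 mm
A = 150.796 mm^2
sigma = F/A = 3161 / 150.796
sigma = 20.96 MPa


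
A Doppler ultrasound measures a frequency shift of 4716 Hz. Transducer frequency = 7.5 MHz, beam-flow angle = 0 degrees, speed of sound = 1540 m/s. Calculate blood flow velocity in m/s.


v = fd * c / (2 * f0 * cos(theta))
v = 4716 * 1540 / (2 * 7.5000e+06 * cos(0))
v = 0.4842 m/s
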